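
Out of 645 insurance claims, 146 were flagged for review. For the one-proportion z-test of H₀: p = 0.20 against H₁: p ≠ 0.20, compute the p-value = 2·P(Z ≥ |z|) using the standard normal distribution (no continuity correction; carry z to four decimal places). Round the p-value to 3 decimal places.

p̂ = 146/645 = 0.22636.
Under H₀, SE = √(p₀(1−p₀)/n) = √(0.20·0.80/645) = √0.000248062 = 0.015750.
Test statistic (full precision, shown to 4 dp): z = (146/645 − 0.20)/SE₀ ≈ 1.6734.
From the standard normal, 2·P(Z ≥ |z|) = 0.094.

p-value = 0.094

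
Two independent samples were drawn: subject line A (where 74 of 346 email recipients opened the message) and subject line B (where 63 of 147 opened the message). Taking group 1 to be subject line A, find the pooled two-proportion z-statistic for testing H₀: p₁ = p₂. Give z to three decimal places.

p̂₁ = 74/346 = 0.21387, p̂₂ = 63/147 = 0.42857.
Pooled p̂ = (74+63)/(346+147) = 137/493 = 0.27789.
SE = √[p̂(1−p̂)(1/n₁+1/n₂)] = √[0.27789·0.72211·(1/346+1/147)] ≈ 0.044103.
z = -0.21470/0.044103 = -4.868.

z = -4.868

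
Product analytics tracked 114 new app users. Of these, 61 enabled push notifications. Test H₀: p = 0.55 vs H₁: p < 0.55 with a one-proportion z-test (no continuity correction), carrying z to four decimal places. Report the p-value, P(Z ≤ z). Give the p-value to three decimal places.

p-value = 0.374

Sample proportion p̂ = 61/114 = 0.53509.
Null standard error: √(0.55·0.45/114) = √0.002171053 = 0.046595.
Test statistic (full precision, shown to 4 dp): z = (61/114 − 0.55)/SE₀ ≈ -0.3200.
p-value = P(Z ≤ z) with z = -0.3200 → 0.374.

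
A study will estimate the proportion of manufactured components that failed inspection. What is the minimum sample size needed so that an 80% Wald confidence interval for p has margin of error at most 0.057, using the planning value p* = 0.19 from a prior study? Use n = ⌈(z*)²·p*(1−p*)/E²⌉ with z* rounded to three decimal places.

For 80% confidence, z* = 1.282.
p*(1−p*) = 0.19·0.81 = 0.1539.
(z*)²·p*(1−p*)/E² = 1.643524·0.1539/0.003249 = 77.851.
Rounding up, n = 78.

n = 78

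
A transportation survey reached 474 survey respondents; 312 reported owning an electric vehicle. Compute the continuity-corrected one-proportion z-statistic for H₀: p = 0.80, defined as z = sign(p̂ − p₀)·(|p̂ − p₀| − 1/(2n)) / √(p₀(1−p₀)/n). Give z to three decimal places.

z = -7.659

p̂ = 312/474 = 0.65823. p̂ − p₀ = -0.141772.
1/(2n) = 0.001055.
Corrected numerator: |-0.141772| − 0.001055 = 0.140717.
Null standard error: √(0.80·0.20/474) = √0.000337553 = 0.018373.
z = (−)0.140717/0.018373 = -7.659.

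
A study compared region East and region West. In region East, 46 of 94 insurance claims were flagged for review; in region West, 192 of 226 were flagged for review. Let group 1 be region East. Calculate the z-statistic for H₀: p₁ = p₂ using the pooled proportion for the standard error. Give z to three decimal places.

z = -6.723

Sample proportions: p̂₁ = 46/94 = 0.48936 and p̂₂ = 192/226 = 0.84956.
Pooling: p̂ = 238/320 = 0.74375.
Pooled SE = √[0.1905859·0.01506308] ≈ 0.053580.
z = (p̂₁ − p̂₂)/SE = (0.48936 − 0.84956)/0.053580 = -0.36020/0.053580 = -6.723.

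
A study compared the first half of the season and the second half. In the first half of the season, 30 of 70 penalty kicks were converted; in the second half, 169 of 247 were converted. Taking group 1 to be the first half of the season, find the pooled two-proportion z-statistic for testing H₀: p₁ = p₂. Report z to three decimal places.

Sample proportions: p̂₁ = 30/70 = 0.42857 and p̂₂ = 169/247 = 0.68421.
Pooled p̂ = (30+169)/(70+247) = 199/317 = 0.62776.
SE = √[p̂(1−p̂)(1/n₁+1/n₂)] = √[0.62776·0.37224·(1/70+1/247)] ≈ 0.065455.
z = -0.25564/0.065455 = -3.906.

z = -3.906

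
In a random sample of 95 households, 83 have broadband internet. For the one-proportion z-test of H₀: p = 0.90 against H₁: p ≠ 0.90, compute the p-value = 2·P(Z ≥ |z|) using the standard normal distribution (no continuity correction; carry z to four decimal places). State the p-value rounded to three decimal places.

p-value = 0.393

The sample proportion is 83/95 = 0.87368.
SE₀ = √(0.90·0.10/95) = 0.030779.
Test statistic (full precision, shown to 4 dp): z = (83/95 − 0.90)/SE₀ ≈ -0.8550.
From the standard normal, 2·P(Z ≥ |z|) = 0.393.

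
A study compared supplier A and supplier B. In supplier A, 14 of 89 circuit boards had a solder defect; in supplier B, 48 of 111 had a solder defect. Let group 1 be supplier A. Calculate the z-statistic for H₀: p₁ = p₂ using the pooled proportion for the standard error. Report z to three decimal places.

z = -4.181

Sample proportions: p̂₁ = 14/89 = 0.15730 and p̂₂ = 48/111 = 0.43243.
Pooled p̂ = (14+48)/(89+111) = 62/200 = 0.31000.
Pooled SE = √[0.2139000·0.02024496] ≈ 0.065806.
z = -0.27513/0.065806 = -4.181.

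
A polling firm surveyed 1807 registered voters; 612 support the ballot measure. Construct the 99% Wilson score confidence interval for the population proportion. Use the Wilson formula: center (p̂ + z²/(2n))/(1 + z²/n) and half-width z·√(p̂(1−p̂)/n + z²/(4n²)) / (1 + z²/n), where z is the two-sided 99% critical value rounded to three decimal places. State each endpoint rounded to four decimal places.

(0.3106, 0.3679)

p̂ = 612/1807 = 0.33868; z = 2.576, so z² = 6.635776.
1 + z²/n = 1.003672.
Center = (0.33868 + 0.001836)/1.003672 = 0.33927.
Radicand: p̂(1−p̂)/n + z²/(4n²) = 0.000123950 + 0.000000508 = 0.000124458.
Half-width = 2.576·√0.000124458/1.003672 = 0.02863.
So the interval runs from 0.3106 to 0.3679.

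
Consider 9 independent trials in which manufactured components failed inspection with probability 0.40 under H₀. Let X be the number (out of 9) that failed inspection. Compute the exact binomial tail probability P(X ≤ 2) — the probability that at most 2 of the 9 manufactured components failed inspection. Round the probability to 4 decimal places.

X is binomial with n = 9 and p = 0.40.
P(X ≤ 2) = C(9,0)·0.40^0·0.60^9 + C(9,1)·0.40^1·0.60^8 + C(9,2)·0.40^2·0.60^7.
= 0.010078 + 0.060466 + 0.161243 = 0.2318.

P = 0.2318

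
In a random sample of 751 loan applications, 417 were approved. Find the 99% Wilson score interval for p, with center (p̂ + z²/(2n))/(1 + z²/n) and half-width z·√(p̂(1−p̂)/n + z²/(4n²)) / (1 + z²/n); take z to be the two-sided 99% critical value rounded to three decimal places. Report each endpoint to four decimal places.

(0.5083, 0.6013)

p̂ = 417/751 = 0.55526; z = 2.576, so z² = 6.635776.
Denominator 1 + z²/n = 1 + 6.635776/751 = 1.008836.
Adjusted center: (0.55526 + z²/(2n))/1.008836 = 0.55478.
Radicand: p̂(1−p̂)/n + z²/(4n²) = 0.000328823 + 0.000002941 = 0.000331764.
Half-width = 2.576·√0.000331764/1.008836 = 0.04651.
Interval: 0.55478 ± 0.04651 → (0.5083, 0.6013).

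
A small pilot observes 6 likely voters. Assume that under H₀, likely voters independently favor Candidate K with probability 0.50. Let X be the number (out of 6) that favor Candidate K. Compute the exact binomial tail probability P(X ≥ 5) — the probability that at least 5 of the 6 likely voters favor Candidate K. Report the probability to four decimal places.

X is binomial with n = 6 and p = 0.50.
P(X ≥ 5) = C(6,5)·0.50^5·0.50^1 + C(6,6)·0.50^6·0.50^0.
= 0.093750 + 0.015625 = 0.1094.

P = 0.1094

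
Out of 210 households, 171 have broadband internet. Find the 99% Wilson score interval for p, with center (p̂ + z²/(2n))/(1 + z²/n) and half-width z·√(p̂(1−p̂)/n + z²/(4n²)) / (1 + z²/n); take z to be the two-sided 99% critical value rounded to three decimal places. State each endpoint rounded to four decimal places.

(0.7359, 0.8734)

Here p̂ = 171/210 = 0.81429 and z = 2.576 (z² = 6.635776).
1 + z²/n = 1.031599.
Adjusted center: (0.81429 + z²/(2n))/1.031599 = 0.80466.
Radicand: p̂(1−p̂)/n + z²/(4n²) = 0.000720117 + 0.000037618 = 0.000757735.
Half-width = 2.576·√0.000757735/1.031599 = 0.06874.
So the interval runs from 0.7359 to 0.8734.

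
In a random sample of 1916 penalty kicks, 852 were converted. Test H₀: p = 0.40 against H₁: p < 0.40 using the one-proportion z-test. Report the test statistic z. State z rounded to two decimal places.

z = 3.99

Sample proportion p̂ = 852/1916 = 0.44468.
Null standard error: √(0.40·0.60/1916) = √0.000125261 = 0.011192.
z = (0.44468 − 0.40)/0.011192 = 0.04468/0.011192 = 3.99.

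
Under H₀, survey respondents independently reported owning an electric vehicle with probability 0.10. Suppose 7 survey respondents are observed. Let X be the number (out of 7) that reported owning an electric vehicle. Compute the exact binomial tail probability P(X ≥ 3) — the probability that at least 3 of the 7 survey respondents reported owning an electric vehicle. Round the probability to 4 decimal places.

P = 0.0257

X is binomial with n = 7 and p = 0.10.
P(X ≥ 3) = Σ_{j=3}^{7} C(7,j)·0.10^j·0.90^{7−j}.
= 0.022964 + 0.002552 + 0.000170 + 0.000006 + 0.000000 = 0.0257.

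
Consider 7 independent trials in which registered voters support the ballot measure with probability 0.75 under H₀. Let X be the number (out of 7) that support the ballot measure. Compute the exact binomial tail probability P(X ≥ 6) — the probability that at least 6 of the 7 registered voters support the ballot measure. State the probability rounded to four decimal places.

X is binomial with n = 7 and p = 0.75.
P(X ≥ 6) = C(7,6)·0.75^6·0.25^1 + C(7,7)·0.75^7·0.25^0.
= 0.311462 + 0.133484 = 0.4449.

P = 0.4449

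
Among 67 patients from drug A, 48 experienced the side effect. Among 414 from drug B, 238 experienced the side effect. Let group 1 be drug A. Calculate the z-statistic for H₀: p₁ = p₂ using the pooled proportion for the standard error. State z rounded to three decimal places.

p̂₁ = 48/67 = 0.71642, p̂₂ = 238/414 = 0.57488.
Pooling: p̂ = 286/481 = 0.59459.
SE = √[p̂(1−p̂)(1/n₁+1/n₂)] = √[0.59459·0.40541·(1/67+1/414)] ≈ 0.064653.
z = (p̂₁ − p̂₂)/SE = (0.71642 − 0.57488)/0.064653 = 0.14154/0.064653 = 2.189.

z = 2.189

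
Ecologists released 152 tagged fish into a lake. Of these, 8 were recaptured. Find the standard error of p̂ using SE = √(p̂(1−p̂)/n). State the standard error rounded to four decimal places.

SE = 0.0181

With x = 8 successes in n = 152, p̂ = 0.05263.
p̂(1−p̂) = 0.049860.
SE = √(0.049860/152) = √0.000328026 = 0.0181.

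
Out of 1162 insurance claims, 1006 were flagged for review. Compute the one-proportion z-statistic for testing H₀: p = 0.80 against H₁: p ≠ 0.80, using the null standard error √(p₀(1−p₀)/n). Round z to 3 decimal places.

z = 5.603

With x = 1006 successes in n = 1162, p̂ = 0.86575.
SE₀ = √(0.80·0.20/1162) = 0.011734.
Test statistic: z = 0.06575/0.011734 = 5.603.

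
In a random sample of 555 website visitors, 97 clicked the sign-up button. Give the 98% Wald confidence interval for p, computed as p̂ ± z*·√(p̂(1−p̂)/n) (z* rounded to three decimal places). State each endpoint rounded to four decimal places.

Sample proportion p̂ = 97/555 = 0.17477.
SE(p̂) = √(0.17477·0.82523/555) = 0.016121.
z* = 2.326 at the 98% level.
Margin = 2.326·0.016121 = 0.03750.
So the interval runs from 0.1373 to 0.2123.

(0.1373, 0.2123)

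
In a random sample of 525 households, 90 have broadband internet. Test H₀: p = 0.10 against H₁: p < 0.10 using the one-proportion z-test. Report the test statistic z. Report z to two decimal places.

With x = 90 successes in n = 525, p̂ = 0.17143.
SE₀ = √(0.10·0.90/525) = 0.013093.
Test statistic: z = 0.07143/0.013093 = 5.46.

z = 5.46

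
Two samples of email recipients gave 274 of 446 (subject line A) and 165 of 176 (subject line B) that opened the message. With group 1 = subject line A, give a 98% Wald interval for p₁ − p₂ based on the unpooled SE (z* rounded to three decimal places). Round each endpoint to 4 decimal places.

(-0.3915, -0.2548)

p̂₁ = 274/446 = 0.61435, p̂₂ = 165/176 = 0.93750; p̂₁ − p̂₂ = -0.32315.
Unpooled SE = √(p̂₁(1−p̂₁)/n₁ + p̂₂(1−p̂₂)/n₂) = √(0.000531220 + 0.000332919) = 0.029396.
z* = 2.326 at the 98% level. Margin of error = 0.06838.
Interval: -0.32315 ± 0.06838 → (-0.3915, -0.2548).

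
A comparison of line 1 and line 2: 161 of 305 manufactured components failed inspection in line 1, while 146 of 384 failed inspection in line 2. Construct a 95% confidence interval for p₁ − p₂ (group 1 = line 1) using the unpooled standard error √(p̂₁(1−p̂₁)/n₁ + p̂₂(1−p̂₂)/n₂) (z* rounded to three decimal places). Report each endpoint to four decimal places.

(0.0735, 0.2218)

p̂₁ = 0.52787, p̂₂ = 0.38021, so the observed difference is 0.14766.
Unpooled SE = √(p̂₁(1−p̂₁)/n₁ + p̂₂(1−p̂₂)/n₂) = √(0.000817126 + 0.000613672) = 0.037826.
The 95% critical value is z* = 1.960. Margin of error = 0.07414.
So the interval runs from 0.0735 to 0.2218.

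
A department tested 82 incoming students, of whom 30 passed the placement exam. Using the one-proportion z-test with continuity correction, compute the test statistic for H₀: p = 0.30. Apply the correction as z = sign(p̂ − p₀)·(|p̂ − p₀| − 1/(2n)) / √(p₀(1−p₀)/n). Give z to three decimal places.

z = 1.181

The sample proportion is 30/82 = 0.36585. p̂ − p₀ = 0.065854.
Continuity correction 1/(2n) = 1/164 = 0.006098.
Corrected numerator: |0.065854| − 0.006098 = 0.059756.
Under H₀, SE = √(p₀(1−p₀)/n) = √(0.30·0.70/82) = √0.002560976 = 0.050606.
z = +0.059756/0.050606 = 1.181.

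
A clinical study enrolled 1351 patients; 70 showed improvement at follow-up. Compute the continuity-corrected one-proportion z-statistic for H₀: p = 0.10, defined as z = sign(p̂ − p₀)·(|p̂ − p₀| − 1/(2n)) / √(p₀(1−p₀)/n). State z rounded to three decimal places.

The sample proportion is 70/1351 = 0.05181. p̂ − p₀ = -0.048187.
Continuity correction 1/(2n) = 1/2702 = 0.000370.
Corrected numerator: |-0.048187| − 0.000370 = 0.047817.
SE₀ = √(0.10·0.90/1351) = 0.008162.
z = (−)0.047817/0.008162 = -5.858.

z = -5.858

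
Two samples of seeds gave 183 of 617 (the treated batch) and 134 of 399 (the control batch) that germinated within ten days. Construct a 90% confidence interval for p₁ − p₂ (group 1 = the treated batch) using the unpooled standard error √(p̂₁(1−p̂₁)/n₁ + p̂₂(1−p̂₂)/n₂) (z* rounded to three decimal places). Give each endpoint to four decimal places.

(-0.0885, 0.0100)

p̂₁ = 183/617 = 0.29660, p̂₂ = 134/399 = 0.33584; p̂₁ − p̂₂ = -0.03924.
SE = √(0.000338131 + 0.000559026) = √0.000897157 = 0.029953.
The 90% critical value is z* = 1.645. Margin = 1.645·0.029953 = 0.04927.
CI: -0.03924 ± 0.04927 = (-0.0885, 0.0100).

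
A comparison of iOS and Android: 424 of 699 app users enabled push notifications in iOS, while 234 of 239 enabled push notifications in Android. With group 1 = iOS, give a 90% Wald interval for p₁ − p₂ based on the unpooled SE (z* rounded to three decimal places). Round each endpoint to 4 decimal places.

(-0.4065, -0.3385)

p̂₁ = 424/699 = 0.60658, p̂₂ = 234/239 = 0.97908; p̂₁ − p̂₂ = -0.37250.
Unpooled SE = √(p̂₁(1−p̂₁)/n₁ + p̂₂(1−p̂₂)/n₂) = √(0.000341403 + 0.000085702) = 0.020667.
z* = 1.645 at the 90% level. Margin = 1.645·0.020667 = 0.03400.
Interval: -0.37250 ± 0.03400 → (-0.4065, -0.3385).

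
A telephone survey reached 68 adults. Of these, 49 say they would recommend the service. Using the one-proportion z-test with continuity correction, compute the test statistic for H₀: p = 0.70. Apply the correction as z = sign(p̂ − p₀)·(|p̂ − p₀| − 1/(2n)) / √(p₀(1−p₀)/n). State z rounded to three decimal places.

p̂ = 49/68 = 0.72059. p̂ − p₀ = 0.020588.
Continuity correction 1/(2n) = 1/136 = 0.007353.
Corrected numerator: |0.020588| − 0.007353 = 0.013235.
SE₀ = √(0.70·0.30/68) = 0.055572.
z = +0.013235/0.055572 = 0.238.

z = 0.238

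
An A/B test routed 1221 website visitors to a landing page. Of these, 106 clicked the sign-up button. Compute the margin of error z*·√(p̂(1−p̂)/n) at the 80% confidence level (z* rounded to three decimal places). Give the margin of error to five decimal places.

ME = 0.01033

Sample proportion p̂ = 106/1221 = 0.08681.
SE = √(p̂(1−p̂)/n) = √(0.079277/1221) = 0.008058.
For 80% confidence, z* = 1.282.
ME = 1.282·0.008058 = 0.01033.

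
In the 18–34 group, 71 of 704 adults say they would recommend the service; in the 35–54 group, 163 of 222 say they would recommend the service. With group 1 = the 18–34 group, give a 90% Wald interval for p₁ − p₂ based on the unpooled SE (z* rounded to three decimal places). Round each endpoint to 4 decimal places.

(-0.6856, -0.5812)

p̂₁ = 71/704 = 0.10085, p̂₂ = 163/222 = 0.73423; p̂₁ − p̂₂ = -0.63338.
Unpooled SE = √(p̂₁(1−p̂₁)/n₁ + p̂₂(1−p̂₂)/n₂) = √(0.000128808 + 0.000878983) = 0.031746.
For 90% confidence, z* = 1.645. Margin of error = 0.05222.
So the interval runs from -0.6856 to -0.5812.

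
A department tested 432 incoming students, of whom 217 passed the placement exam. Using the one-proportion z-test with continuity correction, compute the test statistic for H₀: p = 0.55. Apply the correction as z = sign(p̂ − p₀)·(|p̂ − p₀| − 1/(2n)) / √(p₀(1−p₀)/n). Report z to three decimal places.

z = -1.944

With x = 217 successes in n = 432, p̂ = 0.50231. p̂ − p₀ = -0.047685.
Continuity correction 1/(2n) = 1/864 = 0.001157.
Corrected numerator: |-0.047685| − 0.001157 = 0.046528.
Under H₀, SE = √(p₀(1−p₀)/n) = √(0.55·0.45/432) = √0.000572917 = 0.023936.
z = −0.046528/0.023936 = -1.944.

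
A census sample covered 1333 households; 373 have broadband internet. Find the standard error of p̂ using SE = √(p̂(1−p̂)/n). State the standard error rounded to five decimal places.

SE = 0.01230

Sample proportion p̂ = 373/1333 = 0.27982.
p̂(1−p̂) = 0.201521.
SE = √(0.201521/1333) = 0.01230.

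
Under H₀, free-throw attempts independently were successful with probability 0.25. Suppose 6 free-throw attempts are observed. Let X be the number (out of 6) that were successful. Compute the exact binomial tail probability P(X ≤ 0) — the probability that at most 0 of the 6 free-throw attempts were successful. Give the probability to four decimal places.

P = 0.1780

X ~ Binomial(n=6, p=0.25).
P(X ≤ 0) = C(6,0)·0.25^0·0.75^6.
= 0.177979 = 0.1780.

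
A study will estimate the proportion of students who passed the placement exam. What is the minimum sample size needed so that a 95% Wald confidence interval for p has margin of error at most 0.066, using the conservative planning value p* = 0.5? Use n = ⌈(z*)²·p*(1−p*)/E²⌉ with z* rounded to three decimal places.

For 95% confidence, z* = 1.960.
p*(1−p*) = 0.50·0.50 = 0.2500.
Required n before rounding: 3.841600 × 0.2500 / 0.066² = 220.478.
⌈220.478⌉ = 221.

n = 221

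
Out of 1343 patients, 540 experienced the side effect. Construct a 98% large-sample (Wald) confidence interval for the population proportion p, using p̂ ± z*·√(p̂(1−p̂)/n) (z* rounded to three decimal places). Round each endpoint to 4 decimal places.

With x = 540 successes in n = 1343, p̂ = 0.40208.
SE = √(p̂(1−p̂)/n) = √(0.240413/1343) = 0.013380.
z* = 2.326 at the 98% level.
Margin = 2.326·0.013380 = 0.03112.
CI: 0.40208 ± 0.03112 = (0.3710, 0.4332).

(0.3710, 0.4332)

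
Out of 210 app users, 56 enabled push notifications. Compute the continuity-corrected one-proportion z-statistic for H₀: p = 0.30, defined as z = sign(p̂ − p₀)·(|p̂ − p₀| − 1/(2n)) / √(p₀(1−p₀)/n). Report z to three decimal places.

p̂ = 56/210 = 0.26667. p̂ − p₀ = -0.033333.
Continuity correction 1/(2n) = 1/420 = 0.002381.
Corrected numerator: |-0.033333| − 0.002381 = 0.030952.
SE₀ = √(0.30·0.70/210) = 0.031623.
z = −0.030952/0.031623 = -0.979.

z = -0.979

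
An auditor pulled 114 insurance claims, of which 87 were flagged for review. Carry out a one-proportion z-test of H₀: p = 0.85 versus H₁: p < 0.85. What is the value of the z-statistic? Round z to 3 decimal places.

p̂ = 87/114 = 0.76316.
SE₀ = √(0.85·0.15/114) = 0.033443.
z = (0.76316 − 0.85)/0.033443 = -0.08684/0.033443 = -2.597.

z = -2.597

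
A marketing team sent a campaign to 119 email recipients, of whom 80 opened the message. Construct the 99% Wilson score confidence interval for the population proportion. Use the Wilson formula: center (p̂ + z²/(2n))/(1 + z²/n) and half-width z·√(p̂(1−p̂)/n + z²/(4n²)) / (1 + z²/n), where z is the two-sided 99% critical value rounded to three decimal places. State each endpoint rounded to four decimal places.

Here p̂ = 80/119 = 0.67227 and z = 2.576 (z² = 6.635776).
Denominator 1 + z²/n = 1 + 6.635776/119 = 1.055763.
Center = (0.67227 + 0.027881)/1.055763 = 0.66317.
Radicand: p̂(1−p̂)/n + z²/(4n²) = 0.001851457 + 0.000117149 = 0.001968606.
Half-width = 2.576·√0.001968606/1.055763 = 0.10826.
So the interval runs from 0.5549 to 0.7714.

(0.5549, 0.7714)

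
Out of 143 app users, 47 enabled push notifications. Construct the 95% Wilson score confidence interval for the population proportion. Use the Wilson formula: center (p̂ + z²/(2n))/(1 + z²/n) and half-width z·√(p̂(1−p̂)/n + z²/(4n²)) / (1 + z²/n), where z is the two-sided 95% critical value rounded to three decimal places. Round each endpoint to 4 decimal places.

(0.2570, 0.4093)

Here p̂ = 47/143 = 0.32867 and z = 1.960 (z² = 3.841600).
Denominator 1 + z²/n = 1 + 3.841600/143 = 1.026864.
Center = (0.32867 + 0.013432)/1.026864 = 0.33315.
Radicand: p̂(1−p̂)/n + z²/(4n²) = 0.001542982 + 0.000046966 = 0.001589948.
Half-width = z·√(radicand)/denom = 1.960·0.039874/1.026864 = 0.07611.
So the interval runs from 0.2570 to 0.4093.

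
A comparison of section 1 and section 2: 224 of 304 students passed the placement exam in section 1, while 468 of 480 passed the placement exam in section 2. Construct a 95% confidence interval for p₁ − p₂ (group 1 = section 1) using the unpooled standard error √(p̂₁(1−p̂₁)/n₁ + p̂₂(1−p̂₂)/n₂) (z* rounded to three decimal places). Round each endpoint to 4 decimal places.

p̂₁ = 0.73684, p̂₂ = 0.97500, so the observed difference is -0.23816.
Unpooled SE = √(p̂₁(1−p̂₁)/n₁ + p̂₂(1−p̂₂)/n₂) = √(0.000637848 + 0.000050781) = 0.026242.
The 95% critical value is z* = 1.960. Margin of error = 0.05143.
Interval: -0.23816 ± 0.05143 → (-0.2896, -0.1867).

(-0.2896, -0.1867)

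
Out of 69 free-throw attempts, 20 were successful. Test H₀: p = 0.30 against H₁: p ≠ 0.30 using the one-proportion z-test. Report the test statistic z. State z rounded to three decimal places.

With x = 20 successes in n = 69, p̂ = 0.28986.
Under H₀, SE = √(p₀(1−p₀)/n) = √(0.30·0.70/69) = √0.003043478 = 0.055168.
z = (p̂ − p₀)/SE = (0.28986 − 0.30)/0.055168 = -0.184.

z = -0.184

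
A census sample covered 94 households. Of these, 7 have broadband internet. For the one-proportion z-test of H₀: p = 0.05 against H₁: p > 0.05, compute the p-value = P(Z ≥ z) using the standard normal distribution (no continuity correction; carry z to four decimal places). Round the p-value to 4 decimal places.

p-value = 0.1382

The sample proportion is 7/94 = 0.07447.
Under H₀, SE = √(p₀(1−p₀)/n) = √(0.05·0.95/94) = √0.000505319 = 0.022479.
Test statistic (full precision, shown to 4 dp): z = (7/94 − 0.05)/SE₀ ≈ 1.0885.
From the standard normal, P(Z ≥ z) = 0.1382.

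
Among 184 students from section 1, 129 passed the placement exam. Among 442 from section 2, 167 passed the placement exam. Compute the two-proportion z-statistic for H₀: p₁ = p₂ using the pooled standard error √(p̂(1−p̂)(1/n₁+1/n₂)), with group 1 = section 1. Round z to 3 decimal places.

z = 7.380

p̂₁ = 129/184 = 0.70109, p̂₂ = 167/442 = 0.37783.
Pooled p̂ = (129+167)/(184+442) = 296/626 = 0.47284.
Pooled SE = √[0.2492625·0.00769723] ≈ 0.043802.
z = 0.32326/0.043802 = 7.380.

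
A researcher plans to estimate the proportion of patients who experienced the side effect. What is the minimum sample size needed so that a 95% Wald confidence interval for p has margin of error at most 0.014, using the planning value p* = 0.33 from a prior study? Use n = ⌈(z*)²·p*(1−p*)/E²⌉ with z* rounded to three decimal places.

n = 4334

z* = 1.960 at the 95% level.
p*(1−p*) = 0.2211.
Required n before rounding: 3.841600 × 0.2211 / 0.014² = 4333.560.
Rounding up, n = 4334.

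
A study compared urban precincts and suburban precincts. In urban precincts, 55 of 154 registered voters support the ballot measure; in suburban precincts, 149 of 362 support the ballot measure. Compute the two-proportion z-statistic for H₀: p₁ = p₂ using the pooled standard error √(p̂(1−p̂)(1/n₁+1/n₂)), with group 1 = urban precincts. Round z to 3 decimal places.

p̂₁ = 55/154 = 0.35714, p̂₂ = 149/362 = 0.41160.
Pooling: p̂ = 204/516 = 0.39535.
SE = √[p̂(1−p̂)(1/n₁+1/n₂)] = √[0.39535·0.60465·(1/154+1/362)] ≈ 0.047038.
z = (p̂₁ − p̂₂)/SE = (0.35714 − 0.41160)/0.047038 = -0.05446/0.047038 = -1.158.

z = -1.158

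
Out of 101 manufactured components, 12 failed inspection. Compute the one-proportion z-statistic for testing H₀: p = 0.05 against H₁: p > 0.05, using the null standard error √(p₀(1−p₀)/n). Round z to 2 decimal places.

z = 3.17

p̂ = 12/101 = 0.11881.
Null standard error: √(0.05·0.95/101) = √0.000470297 = 0.021686.
z = (p̂ − p₀)/SE = (0.11881 − 0.05)/0.021686 = 3.17.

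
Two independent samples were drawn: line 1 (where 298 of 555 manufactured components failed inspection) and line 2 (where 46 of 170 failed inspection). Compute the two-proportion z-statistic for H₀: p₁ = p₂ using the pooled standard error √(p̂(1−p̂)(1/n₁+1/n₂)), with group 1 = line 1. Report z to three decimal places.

p̂₁ = 298/555 = 0.53694, p̂₂ = 46/170 = 0.27059.
Pooled p̂ = (298+46)/(555+170) = 344/725 = 0.47448.
SE = √[p̂(1−p̂)(1/n₁+1/n₂)] = √[0.47448·0.52552·(1/555+1/170)] ≈ 0.043773.
z = 0.26635/0.043773 = 6.085.

z = 6.085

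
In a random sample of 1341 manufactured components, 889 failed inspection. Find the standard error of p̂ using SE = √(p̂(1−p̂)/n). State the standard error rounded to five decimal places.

SE = 0.01291

p̂ = 889/1341 = 0.66294.
p̂(1−p̂) = 0.66294·0.33706 = 0.223451.
SE = √(0.223451/1341) = √0.000166630 = 0.01291.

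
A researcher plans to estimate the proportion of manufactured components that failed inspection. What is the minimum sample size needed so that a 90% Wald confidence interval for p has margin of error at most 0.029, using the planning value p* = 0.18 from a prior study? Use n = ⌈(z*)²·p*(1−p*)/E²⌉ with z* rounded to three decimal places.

For 90% confidence, z* = 1.645.
p*(1−p*) = 0.1476.
Required n before rounding: 2.706025 × 0.1476 / 0.029² = 474.922.
Rounding up, n = 475.

n = 475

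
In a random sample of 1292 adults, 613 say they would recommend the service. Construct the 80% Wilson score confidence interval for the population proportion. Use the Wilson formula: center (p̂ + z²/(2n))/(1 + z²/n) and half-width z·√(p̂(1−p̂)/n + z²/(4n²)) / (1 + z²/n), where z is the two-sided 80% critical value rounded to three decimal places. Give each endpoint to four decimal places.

(0.4567, 0.4923)

Here p̂ = 613/1292 = 0.47446 and z = 1.282 (z² = 1.643524).
Denominator 1 + z²/n = 1 + 1.643524/1292 = 1.001272.
Adjusted center: (0.47446 + z²/(2n))/1.001272 = 0.47449.
Radicand: p̂(1−p̂)/n + z²/(4n²) = 0.000192994 + 0.000000246 = 0.000193240.
Half-width = z·√(radicand)/denom = 1.282·0.013901/1.001272 = 0.01780.
So the interval runs from 0.4567 to 0.4923.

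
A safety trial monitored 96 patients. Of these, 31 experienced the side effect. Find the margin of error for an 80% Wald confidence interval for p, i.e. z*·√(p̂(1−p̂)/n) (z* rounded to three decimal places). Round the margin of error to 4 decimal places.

Sample proportion p̂ = 31/96 = 0.32292.
SE = √(p̂(1−p̂)/n) = √(0.218641/96) = 0.047723.
For 80% confidence, z* = 1.282.
ME = 1.282·0.047723 = 0.0612.

ME = 0.0612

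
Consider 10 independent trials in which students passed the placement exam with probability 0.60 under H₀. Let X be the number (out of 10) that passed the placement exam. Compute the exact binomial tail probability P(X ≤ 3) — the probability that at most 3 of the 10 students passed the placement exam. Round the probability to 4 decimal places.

P = 0.0548

X ~ Binomial(n=10, p=0.60).
P(X ≤ 3) = C(10,0)·0.60^0·0.40^10 + C(10,1)·0.60^1·0.40^9 + C(10,2)·0.60^2·0.40^8 + C(10,3)·0.60^3·0.40^7.
= 0.000105 + 0.001573 + 0.010617 + 0.042467 = 0.0548.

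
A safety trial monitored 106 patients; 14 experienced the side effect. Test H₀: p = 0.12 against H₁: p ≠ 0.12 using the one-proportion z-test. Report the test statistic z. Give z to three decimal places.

The sample proportion is 14/106 = 0.13208.
SE₀ = √(0.12·0.88/106) = 0.031563.
Test statistic: z = 0.01208/0.031563 = 0.383.

z = 0.383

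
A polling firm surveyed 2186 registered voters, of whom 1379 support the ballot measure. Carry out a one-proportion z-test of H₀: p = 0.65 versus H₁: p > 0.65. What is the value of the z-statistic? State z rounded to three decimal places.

z = -1.879

The sample proportion is 1379/2186 = 0.63083.
SE₀ = √(0.65·0.35/2186) = 0.010202.
z = (0.63083 − 0.65)/0.010202 = -0.01917/0.010202 = -1.879.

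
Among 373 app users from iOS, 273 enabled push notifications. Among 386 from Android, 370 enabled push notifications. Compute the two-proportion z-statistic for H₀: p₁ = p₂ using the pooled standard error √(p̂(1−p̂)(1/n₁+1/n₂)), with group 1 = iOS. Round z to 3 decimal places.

z = -8.675

p̂₁ = 273/373 = 0.73190, p̂₂ = 370/386 = 0.95855.
Pooled p̂ = (273+370)/(373+386) = 643/759 = 0.84717.
Pooled SE = √[0.1294748·0.00527164] ≈ 0.026126.
z = -0.22665/0.026126 = -8.675.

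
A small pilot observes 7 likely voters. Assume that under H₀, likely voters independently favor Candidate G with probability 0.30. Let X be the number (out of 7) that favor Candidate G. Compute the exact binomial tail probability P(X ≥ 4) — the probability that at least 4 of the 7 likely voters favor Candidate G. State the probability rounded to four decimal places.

X is binomial with n = 7 and p = 0.30.
P(X ≥ 4) = C(7,4)·0.30^4·0.70^3 + C(7,5)·0.30^5·0.70^2 + C(7,6)·0.30^6·0.70^1 + C(7,7)·0.30^7·0.70^0.
= 0.097240 + 0.025005 + 0.003572 + 0.000219 = 0.1260.

P = 0.1260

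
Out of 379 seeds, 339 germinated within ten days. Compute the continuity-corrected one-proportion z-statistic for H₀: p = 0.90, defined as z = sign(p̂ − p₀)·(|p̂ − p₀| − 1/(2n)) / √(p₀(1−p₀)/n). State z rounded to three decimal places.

The sample proportion is 339/379 = 0.89446. p̂ − p₀ = -0.005541.
Continuity correction 1/(2n) = 1/758 = 0.001319.
Corrected numerator: |-0.005541| − 0.001319 = 0.004222.
Under H₀, SE = √(p₀(1−p₀)/n) = √(0.90·0.10/379) = √0.000237467 = 0.015410.
z = (−)0.004222/0.015410 = -0.274.

z = -0.274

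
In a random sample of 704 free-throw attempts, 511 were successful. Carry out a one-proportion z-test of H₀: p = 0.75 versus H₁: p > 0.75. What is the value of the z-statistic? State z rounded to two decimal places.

z = -1.48

With x = 511 successes in n = 704, p̂ = 0.72585.
Null standard error: √(0.75·0.25/704) = √0.000266335 = 0.016320.
z = (p̂ − p₀)/SE = (0.72585 − 0.75)/0.016320 = -1.48.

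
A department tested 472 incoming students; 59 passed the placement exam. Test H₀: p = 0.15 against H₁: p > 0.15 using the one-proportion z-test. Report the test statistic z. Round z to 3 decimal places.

The sample proportion is 59/472 = 0.12500.
Under H₀, SE = √(p₀(1−p₀)/n) = √(0.15·0.85/472) = √0.000270127 = 0.016436.
Test statistic: z = -0.02500/0.016436 = -1.521.

z = -1.521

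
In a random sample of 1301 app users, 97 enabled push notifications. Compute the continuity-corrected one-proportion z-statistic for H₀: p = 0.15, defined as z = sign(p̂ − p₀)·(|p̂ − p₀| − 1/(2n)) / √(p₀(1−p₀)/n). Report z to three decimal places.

z = -7.582

p̂ = 97/1301 = 0.07456. p̂ − p₀ = -0.075442.
1/(2n) = 0.000384.
Corrected numerator: |-0.075442| − 0.000384 = 0.075058.
SE₀ = √(0.15·0.85/1301) = 0.009900.
z = (−)0.075058/0.009900 = -7.582.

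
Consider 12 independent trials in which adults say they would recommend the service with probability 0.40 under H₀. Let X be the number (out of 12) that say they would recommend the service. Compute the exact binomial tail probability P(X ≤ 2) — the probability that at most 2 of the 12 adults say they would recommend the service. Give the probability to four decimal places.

P = 0.0834

X ~ Binomial(n=12, p=0.40).
P(X ≤ 2) = C(12,0)·0.40^0·0.60^12 + C(12,1)·0.40^1·0.60^11 + C(12,2)·0.40^2·0.60^10.
= 0.002177 + 0.017414 + 0.063852 = 0.0834.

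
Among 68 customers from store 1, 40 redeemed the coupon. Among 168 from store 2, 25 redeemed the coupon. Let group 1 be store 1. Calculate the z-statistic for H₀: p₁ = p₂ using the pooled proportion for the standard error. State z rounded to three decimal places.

p̂₁ = 40/68 = 0.58824, p̂₂ = 25/168 = 0.14881.
Pooling: p̂ = 65/236 = 0.27542.
Pooled SE = √[0.1995655·0.02065826] ≈ 0.064208.
z = 0.43943/0.064208 = 6.844.

z = 6.844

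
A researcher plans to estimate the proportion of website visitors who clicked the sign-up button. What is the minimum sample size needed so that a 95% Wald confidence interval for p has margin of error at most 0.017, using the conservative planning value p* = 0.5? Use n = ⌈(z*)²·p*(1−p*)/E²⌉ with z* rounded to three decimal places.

For 95% confidence, z* = 1.960.
p*(1−p*) = 0.50·0.50 = 0.2500.
(z*)²·p*(1−p*)/E² = 3.841600·0.2500/0.000289 = 3323.183.
Rounding up, n = 3324.

n = 3324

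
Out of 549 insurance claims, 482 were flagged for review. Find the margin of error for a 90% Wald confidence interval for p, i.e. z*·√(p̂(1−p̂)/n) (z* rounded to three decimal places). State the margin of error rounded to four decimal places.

ME = 0.0230

p̂ = 482/549 = 0.87796.
Standard error of p̂: √(0.107146/549) = √0.000195166 = 0.013970.
z* = 1.645 at the 90% level.
Margin of error = z*·SE = 1.645 × 0.013970 = 0.0230.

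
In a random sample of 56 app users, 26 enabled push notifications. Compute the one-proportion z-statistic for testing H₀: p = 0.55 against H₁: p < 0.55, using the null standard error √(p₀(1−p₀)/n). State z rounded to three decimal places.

z = -1.289

The sample proportion is 26/56 = 0.46429.
SE₀ = √(0.55·0.45/56) = 0.066480.
Test statistic: z = -0.08571/0.066480 = -1.289.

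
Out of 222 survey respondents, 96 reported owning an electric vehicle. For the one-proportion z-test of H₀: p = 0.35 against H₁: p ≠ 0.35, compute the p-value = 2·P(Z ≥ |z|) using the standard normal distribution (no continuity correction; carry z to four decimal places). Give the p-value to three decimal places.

p-value = 0.010

Sample proportion p̂ = 96/222 = 0.43243.
Under H₀, SE = √(p₀(1−p₀)/n) = √(0.35·0.65/222) = √0.001024775 = 0.032012.
z = (p̂ − p₀)/SE = (96/222 − 0.35)/0.032012 ≈ 2.5750.
From the standard normal, 2·P(Z ≥ |z|) = 0.010.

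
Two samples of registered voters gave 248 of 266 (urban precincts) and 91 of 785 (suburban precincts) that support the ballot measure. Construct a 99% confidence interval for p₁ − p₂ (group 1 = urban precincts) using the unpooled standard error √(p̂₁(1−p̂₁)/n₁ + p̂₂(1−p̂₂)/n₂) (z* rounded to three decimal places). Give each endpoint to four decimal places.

p̂₁ = 0.93233, p̂₂ = 0.11592, so the observed difference is 0.81641.
SE = √(0.000237181 + 0.000130555) = √0.000367736 = 0.019176.
The 99% critical value is z* = 2.576. Margin of error = 0.04940.
CI: 0.81641 ± 0.04940 = (0.7670, 0.8658).

(0.7670, 0.8658)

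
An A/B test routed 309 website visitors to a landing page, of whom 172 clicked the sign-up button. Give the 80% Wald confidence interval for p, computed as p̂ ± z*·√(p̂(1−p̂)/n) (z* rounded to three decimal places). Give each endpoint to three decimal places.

The sample proportion is 172/309 = 0.55663.
SE = √(p̂(1−p̂)/n) = √(0.246793/309) = 0.028261.
z* = 1.282 at the 80% level.
Margin = 1.282·0.028261 = 0.03623.
CI: 0.55663 ± 0.03623 = (0.520, 0.593).

(0.520, 0.593)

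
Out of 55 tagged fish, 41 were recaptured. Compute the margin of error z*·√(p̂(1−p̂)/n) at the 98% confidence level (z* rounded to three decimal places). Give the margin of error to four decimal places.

ME = 0.1366

p̂ = 41/55 = 0.74545.
SE(p̂) = √(0.74545·0.25455/55) = 0.058737.
For 98% confidence, z* = 2.326.
Margin of error = z*·SE = 2.326 × 0.058737 = 0.1366.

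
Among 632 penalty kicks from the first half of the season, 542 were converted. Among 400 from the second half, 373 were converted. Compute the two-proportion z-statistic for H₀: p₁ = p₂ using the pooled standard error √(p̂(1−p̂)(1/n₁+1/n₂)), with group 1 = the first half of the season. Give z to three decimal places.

Sample proportions: p̂₁ = 542/632 = 0.85759 and p̂₂ = 373/400 = 0.93250.
Pooling: p̂ = 915/1032 = 0.88663.
SE = √[p̂(1−p̂)(1/n₁+1/n₂)] = √[0.88663·0.11337·(1/632+1/400)] ≈ 0.020257.
z = -0.07491/0.020257 = -3.698.

z = -3.698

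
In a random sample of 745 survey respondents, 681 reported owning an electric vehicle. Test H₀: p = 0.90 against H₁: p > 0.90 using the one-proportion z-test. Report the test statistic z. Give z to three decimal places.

z = 1.282

The sample proportion is 681/745 = 0.91409.
Under H₀, SE = √(p₀(1−p₀)/n) = √(0.90·0.10/745) = √0.000120805 = 0.010991.
z = (0.91409 − 0.90)/0.010991 = 0.01409/0.010991 = 1.282.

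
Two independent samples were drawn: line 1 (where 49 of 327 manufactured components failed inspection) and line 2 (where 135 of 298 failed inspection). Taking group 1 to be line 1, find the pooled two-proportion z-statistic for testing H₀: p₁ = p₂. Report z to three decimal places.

z = -8.306

Sample proportions: p̂₁ = 49/327 = 0.14985 and p̂₂ = 135/298 = 0.45302.
Pooled p̂ = (49+135)/(327+298) = 184/625 = 0.29440.
Pooled SE = √[0.2077286·0.00641381] ≈ 0.036501.
z = -0.30317/0.036501 = -8.306.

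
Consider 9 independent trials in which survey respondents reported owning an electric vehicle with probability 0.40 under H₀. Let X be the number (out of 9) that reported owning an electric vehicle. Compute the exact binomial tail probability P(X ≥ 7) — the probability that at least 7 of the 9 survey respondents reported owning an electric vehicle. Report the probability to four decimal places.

P = 0.0250

X ~ Binomial(n=9, p=0.40).
P(X ≥ 7) = C(9,7)·0.40^7·0.60^2 + C(9,8)·0.40^8·0.60^1 + C(9,9)·0.40^9·0.60^0.
= 0.021234 + 0.003539 + 0.000262 = 0.0250.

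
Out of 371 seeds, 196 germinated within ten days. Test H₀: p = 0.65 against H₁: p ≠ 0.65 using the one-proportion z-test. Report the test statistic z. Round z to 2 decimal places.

The sample proportion is 196/371 = 0.52830.
Null standard error: √(0.65·0.35/371) = √0.000613208 = 0.024763.
Test statistic: z = -0.12170/0.024763 = -4.91.

z = -4.91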